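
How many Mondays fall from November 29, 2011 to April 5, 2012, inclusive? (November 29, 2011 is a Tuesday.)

18

November 29, 2011 is a Tuesday; the first Monday on or after it is December 5, 2011 (6 days later).
From December 5, 2011 to April 5, 2012: 26 + 31 + 29 + 31 + 5 = 122 days (rest of December, January, February, March, April).
122 ÷ 7 = 17 full weeks with remainder 3, so 17 more Mondays after the first → 18.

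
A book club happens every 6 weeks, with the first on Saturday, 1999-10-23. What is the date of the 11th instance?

2000-12-16

The 11th occurrence is 10 intervals after the first: 10 × 42 = 420 days after 1999-10-23.
October has 31 days — 8 days to the end of October leaves 412.
From end of October to end of 1999 is 61 days (351 left).
January has 31 days (320 left).
February has 29 days (291 left).
March has 31 days (260 left).
April has 30 days (230 left).
May has 31 days (199 left).
June has 30 days (169 left).
July has 31 days (138 left).
August has 31 days (107 left).
September has 30 days (77 left).
October has 31 days (46 left).
November has 30 days (16 left).
16 days into December → 2000-12-16.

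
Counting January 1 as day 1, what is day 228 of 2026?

January has 31 days (228 − 31 = 197 remain).
February has 28 days (197 − 28 = 169 remain).
March has 31 days (169 − 31 = 138 remain).
April has 30 days (138 − 30 = 108 remain).
May has 31 days (108 − 31 = 77 remain).
June has 30 days (77 − 30 = 47 remain).
July has 31 days (47 − 31 = 16 remain).
16 into August → August 16.

16 August 2026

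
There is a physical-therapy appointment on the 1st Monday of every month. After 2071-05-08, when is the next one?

May 2071 starts on a Friday, so its 1st Monday is 2071-05-04 (3 days in).
That is not after 2071-05-08, so look at June 2071.
June 2071 starts on a Monday, so its 1st Monday is 2071-06-01.

2071-06-01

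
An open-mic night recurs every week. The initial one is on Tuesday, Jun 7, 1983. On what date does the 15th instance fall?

The 15th occurrence is 14 intervals after the first: 14 × 7 = 98 days after Jun 7, 1983.
Jun has 30 days — 23 days to the end of Jun leaves 75.
Jul has 31 days (44 left).
Aug has 31 days (13 left).
13 days into Sep → Sep 13, 1983.

Sep 13, 1983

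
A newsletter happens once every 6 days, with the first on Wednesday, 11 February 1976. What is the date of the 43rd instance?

20 October 1976

The 43rd occurrence is 42 intervals after the first: 42 × 6 = 252 days after 11 February 1976.
February has 29 days — 18 days to the end of February leaves 234.
March has 31 days (203 left).
April has 30 days (173 left).
May has 31 days (142 left).
June has 30 days (112 left).
July has 31 days (81 left).
August has 31 days (50 left).
September has 30 days (20 left).
20 days into October → 20 October 1976.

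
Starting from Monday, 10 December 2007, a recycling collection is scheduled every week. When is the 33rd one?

21 July 2008

The 33rd occurrence is 32 intervals after the first: 32 × 7 = 224 days after 10 December 2007.
December has 31 days — 21 days to the end of December leaves 203.
January has 31 days (172 left).
February has 29 days (143 left).
March has 31 days (112 left).
April has 30 days (82 left).
May has 31 days (51 left).
June has 30 days (21 left).
21 days into July → 21 July 2008.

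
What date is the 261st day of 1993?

1993-09-18

January has 31 days (261 − 31 = 230 remain).
February has 28 days (230 − 28 = 202 remain).
March has 31 days (202 − 31 = 171 remain).
April has 30 days (171 − 30 = 141 remain).
May has 31 days (141 − 31 = 110 remain).
June has 30 days (110 − 30 = 80 remain).
July has 31 days (80 − 31 = 49 remain).
August has 31 days (49 − 31 = 18 remain).
18 into September → September 18.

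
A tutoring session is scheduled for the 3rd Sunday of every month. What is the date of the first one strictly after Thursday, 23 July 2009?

July 2009 starts on a Wednesday; its first Sunday is the 5th, so the 3rd Sunday is the 19th — 19 July 2009.
That is not after 23 July 2009, so look at August 2009.
August 2009 starts on a Saturday; its first Sunday is the 2nd, so the 3rd Sunday is the 16th — 16 August 2009.

16 August 2009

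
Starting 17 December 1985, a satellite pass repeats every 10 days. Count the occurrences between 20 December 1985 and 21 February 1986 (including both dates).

6

Occurrences land 10·i days after 17 December 1985 for i = 0, 1, 2, …
20 December 1985 is 3 days after the start; 3 ÷ 10 = 0 remainder 3; since the remainder is 3, round up to i = 1. First occurrence in the window: #2 on 27 December 1985 (1×10 = 10 days in).
21 February 1986 is 66 days after the start; 66 ÷ 10 = 6 remainder 6. Last occurrence in the window: #7 on 15 February 1986.
Occurrences #2 through #7: 6 in total.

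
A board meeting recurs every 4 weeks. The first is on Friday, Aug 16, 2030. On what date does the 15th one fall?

Sep 12, 2031

The 15th occurrence is 14 intervals after the first: 14 × 28 = 392 days after Aug 16, 2030.
Aug has 31 days — 15 days to the end of Aug leaves 377.
Sep has 30 days (347 left).
Oct has 31 days (316 left).
Nov has 30 days (286 left).
Dec has 31 days (255 left).
Jan has 31 days (224 left).
Feb has 28 days (196 left).
Mar has 31 days (165 left).
Apr has 30 days (135 left).
May has 31 days (104 left).
Jun has 30 days (74 left).
Jul has 31 days (43 left).
Aug has 31 days (12 left).
12 days into Sep → Sep 12, 2031.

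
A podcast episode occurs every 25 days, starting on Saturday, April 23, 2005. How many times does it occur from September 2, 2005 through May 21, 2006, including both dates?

10

Occurrences land 25·i days after April 23, 2005 for i = 0, 1, 2, …
September 2, 2005 is 132 days after the start; 132 ÷ 25 = 5 remainder 7; since the remainder is 7, round up to i = 6. First occurrence in the window: #7 on September 20, 2005 (6×25 = 150 days in).
May 21, 2006 is 393 days after the start; 393 ÷ 25 = 15 remainder 18. Last occurrence in the window: #16 on May 3, 2006.
Occurrences #7 through #16: 10 in total.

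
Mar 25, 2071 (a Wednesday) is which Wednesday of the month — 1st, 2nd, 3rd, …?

Day 25 falls in week ⌈25/7⌉ of the month.
Days 1–7 hold the 1st Wednesday, 8–14 the 2nd, 15–21 the 3rd, 22–28 the 4th, 29–31 the 5th.
25 is in the range for the 4th.

4th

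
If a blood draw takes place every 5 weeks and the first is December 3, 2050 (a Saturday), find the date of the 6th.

The 6th occurrence is 5 intervals after the first: 5 × 35 = 175 days after December 3, 2050.
December has 31 days — 28 days to the end of December leaves 147.
January has 31 days (116 left).
February has 28 days (88 left).
March has 31 days (57 left).
April has 30 days (27 left).
27 days into May → May 27, 2051.

May 27, 2051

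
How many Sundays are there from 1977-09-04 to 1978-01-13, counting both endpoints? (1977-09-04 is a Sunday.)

1977-09-04 is a Sunday; the first Sunday on or after it is 1977-09-04.
From 1977-09-04 to 1978-01-13: 26 + 31 + 30 + 31 + 13 = 131 days (rest of September, October, November, December, January).
131 ÷ 7 = 18 full weeks with remainder 5, so 18 more Sundays after the first → 19.

19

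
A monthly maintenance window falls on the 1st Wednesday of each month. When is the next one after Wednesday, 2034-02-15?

2034-03-01

February 2034 starts on a Wednesday, so its 1st Wednesday is 2034-02-01.
That is not after 2034-02-15, so look at March 2034.
March 2034 starts on a Wednesday, so its 1st Wednesday is 2034-03-01.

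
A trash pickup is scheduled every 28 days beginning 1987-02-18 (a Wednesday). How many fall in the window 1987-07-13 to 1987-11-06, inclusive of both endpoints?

Occurrences land 28·i days after 1987-02-18 for i = 0, 1, 2, …
1987-07-13 is 145 days after the start; 145 ÷ 28 = 5 remainder 5; since the remainder is 5, round up to i = 6. First occurrence in the window: #7 on 1987-08-05 (6×28 = 168 days in).
1987-11-06 is 261 days after the start; 261 ÷ 28 = 9 remainder 9. Last occurrence in the window: #10 on 1987-10-28.
Occurrences #7 through #10: 4 in total.

4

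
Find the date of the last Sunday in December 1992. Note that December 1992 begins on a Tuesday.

27 December 1992

December 1992 begins on a Tuesday, so the first Sunday is December 6 (5 days later).
December 1992 has 31 days. Adding weeks: 6, 13, 20, 27 — the last one ≤ 31 is the 27th.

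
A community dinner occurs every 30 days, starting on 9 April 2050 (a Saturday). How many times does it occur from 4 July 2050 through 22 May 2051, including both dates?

11

Occurrences land 30·i days after 9 April 2050 for i = 0, 1, 2, …
4 July 2050 is 86 days after the start; 86 ÷ 30 = 2 remainder 26; since the remainder is 26, round up to i = 3. First occurrence in the window: #4 on 8 July 2050 (3×30 = 90 days in).
22 May 2051 is 408 days after the start; 408 ÷ 30 = 13 remainder 18. Last occurrence in the window: #14 on 4 May 2051.
Occurrences #4 through #14: 11 in total.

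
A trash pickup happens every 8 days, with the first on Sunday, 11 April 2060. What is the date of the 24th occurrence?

The 24th occurrence is 23 intervals after the first: 23 × 8 = 184 days after 11 April 2060.
April has 30 days — 19 days to the end of April leaves 165.
May has 31 days (134 left).
June has 30 days (104 left).
July has 31 days (73 left).
August has 31 days (42 left).
September has 30 days (12 left).
12 days into October → 12 October 2060.

12 October 2060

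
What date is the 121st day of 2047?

January has 31 days (121 − 31 = 90 remain).
February has 28 days (90 − 28 = 62 remain).
March has 31 days (62 − 31 = 31 remain).
April has 30 days (31 − 30 = 1 remain).
1 into May → May 1.

1 May 2047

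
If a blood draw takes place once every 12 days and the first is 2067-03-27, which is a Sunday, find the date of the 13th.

The 13th occurrence is 12 intervals after the first: 12 × 12 = 144 days after 2067-03-27.
March has 31 days — 4 days to the end of March leaves 140.
April has 30 days (110 left).
May has 31 days (79 left).
June has 30 days (49 left).
July has 31 days (18 left).
18 days into August → 2067-08-18.

2067-08-18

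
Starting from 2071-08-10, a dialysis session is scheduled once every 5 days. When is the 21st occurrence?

The 21st occurrence is 20 intervals after the first: 20 × 5 = 100 days after 2071-08-10.
August has 31 days — 21 days to the end of August leaves 79.
September has 30 days (49 left).
October has 31 days (18 left).
18 days into November → 2071-11-18.

2071-11-18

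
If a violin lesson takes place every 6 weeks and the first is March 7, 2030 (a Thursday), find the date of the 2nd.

April 18, 2030

The 2nd occurrence is 1 interval after the first: 1 × 42 = 42 days after March 7, 2030.
March has 31 days — 24 days to the end of March leaves 18.
18 days into April → April 18, 2030.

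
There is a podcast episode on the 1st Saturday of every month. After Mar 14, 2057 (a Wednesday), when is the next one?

Apr 7, 2057

Mar 2057 starts on a Thursday, so its 1st Saturday is Mar 3, 2057 (2 days in).
That is not after Mar 14, 2057, so look at Apr 2057.
Apr 2057 starts on a Sunday, so its 1st Saturday is Apr 7, 2057 (6 days in).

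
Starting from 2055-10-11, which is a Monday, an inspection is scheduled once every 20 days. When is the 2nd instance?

The 2nd occurrence is 1 interval after the first: 1 × 20 = 20 days after 2055-10-11.
20 days later is 2055-10-31.

2055-10-31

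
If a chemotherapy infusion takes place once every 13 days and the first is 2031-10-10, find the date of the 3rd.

The 3rd occurrence is 2 intervals after the first: 2 × 13 = 26 days after 2031-10-10.
October has 31 days — 21 days to the end of October leaves 5.
5 days into November → 2031-11-05.

2031-11-05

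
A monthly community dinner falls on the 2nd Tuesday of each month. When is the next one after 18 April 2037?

12 May 2037

April 2037 starts on a Wednesday; its first Tuesday is the 7th, so the 2nd Tuesday is the 14th — 14 April 2037.
That is not after 18 April 2037, so look at May 2037.
May 2037 starts on a Friday; its first Tuesday is the 5th, so the 2nd Tuesday is the 12th — 12 May 2037.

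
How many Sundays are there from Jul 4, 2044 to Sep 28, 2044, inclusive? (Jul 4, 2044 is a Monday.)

12

Jul 4, 2044 is a Monday; the first Sunday on or after it is Jul 10, 2044 (6 days later).
From Jul 10, 2044 to Sep 28, 2044: 21 + 31 + 28 = 80 days (rest of Jul, Aug, Sep).
80 ÷ 7 = 11 full weeks with remainder 3, so 11 more Sundays after the first → 12.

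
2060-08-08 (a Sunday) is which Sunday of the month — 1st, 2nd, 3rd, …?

Day 8 falls in week ⌈8/7⌉ of the month.
Days 1–7 hold the 1st Sunday, 8–14 the 2nd, 15–21 the 3rd, 22–28 the 4th, 29–31 the 5th.
8 is in the range for the 2nd.

2nd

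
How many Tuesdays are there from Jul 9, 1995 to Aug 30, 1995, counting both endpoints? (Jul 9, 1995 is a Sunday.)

8

Jul 9, 1995 is a Sunday; the first Tuesday on or after it is Jul 11, 1995 (2 days later).
From Jul 11, 1995 to Aug 30, 1995: 20 + 30 = 50 days (rest of Jul, Aug).
50 ÷ 7 = 7 full weeks with remainder 1, so 7 more Tuesdays after the first → 8.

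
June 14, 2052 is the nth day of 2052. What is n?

Days in months before June: 31 + 29 + 31 + 30 + 31 = 152.
Plus 14 days into June → day 166.

166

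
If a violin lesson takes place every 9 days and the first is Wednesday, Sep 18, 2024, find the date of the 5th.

The 5th occurrence is 4 intervals after the first: 4 × 9 = 36 days after Sep 18, 2024.
Sep has 30 days — 12 days to the end of Sep leaves 24.
24 days into Oct → Oct 24, 2024.

Oct 24, 2024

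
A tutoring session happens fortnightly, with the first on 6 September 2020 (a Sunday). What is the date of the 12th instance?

7 February 2021

The 12th occurrence is 11 intervals after the first: 11 × 14 = 154 days after 6 September 2020.
September has 30 days — 24 days to the end of September leaves 130.
October has 31 days (99 left).
November has 30 days (69 left).
December has 31 days (38 left).
January has 31 days (7 left).
7 days into February → 7 February 2021.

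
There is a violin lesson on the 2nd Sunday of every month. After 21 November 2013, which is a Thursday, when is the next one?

8 December 2013

November 2013 starts on a Friday; its first Sunday is the 3rd, so the 2nd Sunday is the 10th — 10 November 2013.
That is not after 21 November 2013, so look at December 2013.
December 2013 starts on a Sunday; its first Sunday is the 1st, so the 2nd Sunday is the 8th — 8 December 2013.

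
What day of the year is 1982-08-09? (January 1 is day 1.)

221

Days in months before August: 31 + 28 + 31 + 30 + 31 + 30 + 31 = 212.
Plus 9 days into August → day 221.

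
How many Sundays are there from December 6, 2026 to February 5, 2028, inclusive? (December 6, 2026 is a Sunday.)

December 6, 2026 is a Sunday; the first Sunday on or after it is December 6, 2026.
From December 6, 2026 to February 5, 2028: 25 + 365 + 36 = 426 days (rest of 2026, 2027, to February 5, 2028 in 2028).
426 ÷ 7 = 60 full weeks with remainder 6, so 60 more Sundays after the first → 61.

61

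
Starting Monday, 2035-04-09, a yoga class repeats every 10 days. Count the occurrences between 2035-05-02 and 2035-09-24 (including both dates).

14

Occurrences land 10·i days after 2035-04-09 for i = 0, 1, 2, …
2035-05-02 is 23 days after the start; 23 ÷ 10 = 2 remainder 3; since the remainder is 3, round up to i = 3. First occurrence in the window: #4 on 2035-05-09 (3×10 = 30 days in).
2035-09-24 is 168 days after the start; 168 ÷ 10 = 16 remainder 8. Last occurrence in the window: #17 on 2035-09-16.
Occurrences #4 through #17: 14 in total.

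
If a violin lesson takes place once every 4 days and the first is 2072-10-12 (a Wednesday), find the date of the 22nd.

The 22nd occurrence is 21 intervals after the first: 21 × 4 = 84 days after 2072-10-12.
October has 31 days — 19 days to the end of October leaves 65.
November has 30 days (35 left).
December has 31 days (4 left).
4 days into January → 2073-01-04.

2073-01-04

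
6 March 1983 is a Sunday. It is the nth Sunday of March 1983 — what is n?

1st

Day 6 falls in week ⌈6/7⌉ of the month.
Days 1–7 hold the 1st Sunday, 8–14 the 2nd, 15–21 the 3rd, 22–28 the 4th, 29–31 the 5th.
6 is in the range for the 1st.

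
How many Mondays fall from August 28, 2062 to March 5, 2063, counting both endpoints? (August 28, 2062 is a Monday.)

August 28, 2062 is a Monday; the first Monday on or after it is August 28, 2062.
From August 28, 2062 to March 5, 2063: 3 + 30 + 31 + 30 + 31 + 31 + 28 + 5 = 189 days (rest of August, September, October, November, December, January, February, March).
189 ÷ 7 = 27 full weeks with remainder 0, so 27 more Mondays after the first → 28.

28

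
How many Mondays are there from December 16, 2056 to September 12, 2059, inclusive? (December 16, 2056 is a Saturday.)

143

December 16, 2056 is a Saturday; the first Monday on or after it is December 18, 2056 (2 days later).
From December 18, 2056 to September 12, 2059: 13 + 365 + 365 + 255 = 998 days (rest of 2056, 2057, 2058, to September 12, 2059 in 2059).
998 ÷ 7 = 142 full weeks with remainder 4, so 142 more Mondays after the first → 143.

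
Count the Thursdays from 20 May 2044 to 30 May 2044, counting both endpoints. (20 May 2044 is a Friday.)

1

20 May 2044 is a Friday; the first Thursday on or after it is 26 May 2044 (6 days later).
From 26 May 2044 to 30 May 2044 is 30 − 26 = 4 days.
4 ÷ 7 = 0 full weeks with remainder 4, so 0 more Thursdays after the first → 1.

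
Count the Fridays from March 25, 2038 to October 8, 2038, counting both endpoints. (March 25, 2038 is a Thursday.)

29

March 25, 2038 is a Thursday; the first Friday on or after it is March 26, 2038 (1 day later).
From March 26, 2038 to October 8, 2038: 5 + 30 + 31 + 30 + 31 + 31 + 30 + 8 = 196 days (rest of March, April, May, June, July, August, September, October).
196 ÷ 7 = 28 full weeks with remainder 0, so 28 more Fridays after the first → 29.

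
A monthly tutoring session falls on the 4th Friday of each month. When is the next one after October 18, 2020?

October 2020 starts on a Thursday; its first Friday is the 2nd, so the 4th Friday is the 23rd — October 23, 2020.
October 23, 2020 is after October 18, 2020, so that is the next one.

October 23, 2020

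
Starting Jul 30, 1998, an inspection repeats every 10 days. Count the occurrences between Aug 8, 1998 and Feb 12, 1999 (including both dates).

19

Occurrences land 10·i days after Jul 30, 1998 for i = 0, 1, 2, …
Aug 8, 1998 is 9 days after the start; 9 ÷ 10 = 0 remainder 9; since the remainder is 9, round up to i = 1. First occurrence in the window: #2 on Aug 9, 1998 (1×10 = 10 days in).
Feb 12, 1999 is 197 days after the start; 197 ÷ 10 = 19 remainder 7. Last occurrence in the window: #20 on Feb 5, 1999.
Occurrences #2 through #20: 19 in total.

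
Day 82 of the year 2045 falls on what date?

2045-03-23

January has 31 days (82 − 31 = 51 remain).
February has 28 days (51 − 28 = 23 remain).
23 into March → March 23.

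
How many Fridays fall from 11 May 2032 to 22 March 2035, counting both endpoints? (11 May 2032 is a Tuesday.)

149

11 May 2032 is a Tuesday; the first Friday on or after it is 14 May 2032 (3 days later).
From 14 May 2032 to 22 March 2035: 231 + 365 + 365 + 81 = 1042 days (rest of 2032, 2033, 2034, to 22 March 2035 in 2035).
1042 ÷ 7 = 148 full weeks with remainder 6, so 148 more Fridays after the first → 149.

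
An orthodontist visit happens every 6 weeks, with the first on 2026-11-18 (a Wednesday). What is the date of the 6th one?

2027-06-16

The 6th occurrence is 5 intervals after the first: 5 × 42 = 210 days after 2026-11-18.
November has 30 days — 12 days to the end of November leaves 198.
December has 31 days (167 left).
January has 31 days (136 left).
February has 28 days (108 left).
March has 31 days (77 left).
April has 30 days (47 left).
May has 31 days (16 left).
16 days into June → 2027-06-16.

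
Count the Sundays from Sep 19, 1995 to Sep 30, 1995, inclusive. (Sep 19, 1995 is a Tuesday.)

Sep 19, 1995 is a Tuesday; the first Sunday on or after it is Sep 24, 1995 (5 days later).
From Sep 24, 1995 to Sep 30, 1995 is 30 − 24 = 6 days.
6 ÷ 7 = 0 full weeks with remainder 6, so 0 more Sundays after the first → 1.

1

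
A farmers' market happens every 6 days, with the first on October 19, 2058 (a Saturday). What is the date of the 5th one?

November 12, 2058

The 5th occurrence is 4 intervals after the first: 4 × 6 = 24 days after October 19, 2058.
October has 31 days — 12 days to the end of October leaves 12.
12 days into November → November 12, 2058.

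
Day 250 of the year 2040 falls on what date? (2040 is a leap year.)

January has 31 days (250 − 31 = 219 remain).
February has 29 days (219 − 29 = 190 remain).
March has 31 days (190 − 31 = 159 remain).
April has 30 days (159 − 30 = 129 remain).
May has 31 days (129 − 31 = 98 remain).
June has 30 days (98 − 30 = 68 remain).
July has 31 days (68 − 31 = 37 remain).
August has 31 days (37 − 31 = 6 remain).
6 into September → September 6.

6 September 2040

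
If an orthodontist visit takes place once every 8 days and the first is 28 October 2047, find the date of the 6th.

The 6th occurrence is 5 intervals after the first: 5 × 8 = 40 days after 28 October 2047.
October has 31 days — 3 days to the end of October leaves 37.
November has 30 days (7 left).
7 days into December → 7 December 2047.

7 December 2047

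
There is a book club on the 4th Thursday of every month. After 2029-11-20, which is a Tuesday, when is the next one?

November 2029 starts on a Thursday; its first Thursday is the 1st, so the 4th Thursday is the 22nd — 2029-11-22.
2029-11-22 is after 2029-11-20, so that is the next one.

2029-11-22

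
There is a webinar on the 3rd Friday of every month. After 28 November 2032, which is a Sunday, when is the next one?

November 2032 starts on a Monday; its first Friday is the 5th, so the 3rd Friday is the 19th — 19 November 2032.
That is not after 28 November 2032, so look at December 2032.
December 2032 starts on a Wednesday; its first Friday is the 3rd, so the 3rd Friday is the 17th — 17 December 2032.

17 December 2032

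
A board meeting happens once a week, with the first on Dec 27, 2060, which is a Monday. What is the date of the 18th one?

The 18th occurrence is 17 intervals after the first: 17 × 7 = 119 days after Dec 27, 2060.
Dec has 31 days — 4 days to the end of Dec leaves 115.
Jan has 31 days (84 left).
Feb has 28 days (56 left).
Mar has 31 days (25 left).
25 days into Apr → Apr 25, 2061.

Apr 25, 2061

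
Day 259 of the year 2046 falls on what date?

2046-09-16

January has 31 days (259 − 31 = 228 remain).
February has 28 days (228 − 28 = 200 remain).
March has 31 days (200 − 31 = 169 remain).
April has 30 days (169 − 30 = 139 remain).
May has 31 days (139 − 31 = 108 remain).
June has 30 days (108 − 30 = 78 remain).
July has 31 days (78 − 31 = 47 remain).
August has 31 days (47 − 31 = 16 remain).
16 into September → September 16.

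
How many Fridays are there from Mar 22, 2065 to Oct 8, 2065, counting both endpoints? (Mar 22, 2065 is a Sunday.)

28

Mar 22, 2065 is a Sunday; the first Friday on or after it is Mar 27, 2065 (5 days later).
From Mar 27, 2065 to Oct 8, 2065: 4 + 30 + 31 + 30 + 31 + 31 + 30 + 8 = 195 days (rest of Mar, Apr, May, Jun, Jul, Aug, Sep, Oct).
195 ÷ 7 = 27 full weeks with remainder 6, so 27 more Fridays after the first → 28.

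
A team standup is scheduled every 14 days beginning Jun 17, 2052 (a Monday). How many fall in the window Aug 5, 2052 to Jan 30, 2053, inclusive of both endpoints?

13

Occurrences land 14·i days after Jun 17, 2052 for i = 0, 1, 2, …
Aug 5, 2052 is 49 days after the start; 49 ÷ 14 = 3 remainder 7; since the remainder is 7, round up to i = 4. First occurrence in the window: #5 on Aug 12, 2052 (4×14 = 56 days in).
Jan 30, 2053 is 227 days after the start; 227 ÷ 14 = 16 remainder 3. Last occurrence in the window: #17 on Jan 27, 2053.
Occurrences #5 through #17: 13 in total.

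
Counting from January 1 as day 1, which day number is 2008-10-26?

Days in months before October: 31 + 29 + 31 + 30 + 31 + 30 + 31 + 31 + 30 = 274.
Plus 26 days into October → day 300.

300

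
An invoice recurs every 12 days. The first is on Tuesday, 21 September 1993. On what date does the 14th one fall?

The 14th occurrence is 13 intervals after the first: 13 × 12 = 156 days after 21 September 1993.
September has 30 days — 9 days to the end of September leaves 147.
October has 31 days (116 left).
November has 30 days (86 left).
December has 31 days (55 left).
January has 31 days (24 left).
24 days into February → 24 February 1994.

24 February 1994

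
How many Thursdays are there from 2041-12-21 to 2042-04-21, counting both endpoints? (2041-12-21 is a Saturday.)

2041-12-21 is a Saturday; the first Thursday on or after it is 2041-12-26 (5 days later).
From 2041-12-26 to 2042-04-21: 5 + 31 + 28 + 31 + 21 = 116 days (rest of December, January, February, March, April).
116 ÷ 7 = 16 full weeks with remainder 4, so 16 more Thursdays after the first → 17.

17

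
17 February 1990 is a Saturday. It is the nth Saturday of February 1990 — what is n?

Day 17 falls in week ⌈17/7⌉ of the month.
Days 1–7 hold the 1st Saturday, 8–14 the 2nd, 15–21 the 3rd, 22–28 the 4th, 29–31 the 5th.
17 is in the range for the 3rd.

3rd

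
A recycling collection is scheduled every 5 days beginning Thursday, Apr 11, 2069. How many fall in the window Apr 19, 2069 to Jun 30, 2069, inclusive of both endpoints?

Occurrences land 5·i days after Apr 11, 2069 for i = 0, 1, 2, …
Apr 19, 2069 is 8 days after the start; 8 ÷ 5 = 1 remainder 3; since the remainder is 3, round up to i = 2. First occurrence in the window: #3 on Apr 21, 2069 (2×5 = 10 days in).
Jun 30, 2069 is 80 days after the start; 80 ÷ 5 = 16 remainder 0. Last occurrence in the window: #17 on Jun 30, 2069.
Occurrences #3 through #17: 15 in total.

15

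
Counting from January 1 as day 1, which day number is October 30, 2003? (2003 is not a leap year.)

303

Days in months before October: 31 + 28 + 31 + 30 + 31 + 30 + 31 + 31 + 30 = 273.
Plus 30 days into October → day 303.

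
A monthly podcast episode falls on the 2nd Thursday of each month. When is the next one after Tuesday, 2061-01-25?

January 2061 starts on a Saturday; its first Thursday is the 6th, so the 2nd Thursday is the 13th — 2061-01-13.
That is not after 2061-01-25, so look at February 2061.
February 2061 starts on a Tuesday; its first Thursday is the 3rd, so the 2nd Thursday is the 10th — 2061-02-10.

2061-02-10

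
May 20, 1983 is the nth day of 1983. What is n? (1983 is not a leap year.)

Days in months before May: 31 + 28 + 31 + 30 = 120.
Plus 20 days into May → day 140.

140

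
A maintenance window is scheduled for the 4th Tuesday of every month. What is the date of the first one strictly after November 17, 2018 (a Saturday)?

November 2018 starts on a Thursday; its first Tuesday is the 6th, so the 4th Tuesday is the 27th — November 27, 2018.
November 27, 2018 is after November 17, 2018, so that is the next one.

November 27, 2018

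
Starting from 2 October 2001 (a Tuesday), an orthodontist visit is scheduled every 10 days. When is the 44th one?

6 December 2002

The 44th occurrence is 43 intervals after the first: 43 × 10 = 430 days after 2 October 2001.
October has 31 days — 29 days to the end of October leaves 401.
From end of October to end of 2001 is 61 days (340 left).
January has 31 days (309 left).
February has 28 days (281 left).
March has 31 days (250 left).
April has 30 days (220 left).
May has 31 days (189 left).
June has 30 days (159 left).
July has 31 days (128 left).
August has 31 days (97 left).
September has 30 days (67 left).
October has 31 days (36 left).
November has 30 days (6 left).
6 days into December → 6 December 2002.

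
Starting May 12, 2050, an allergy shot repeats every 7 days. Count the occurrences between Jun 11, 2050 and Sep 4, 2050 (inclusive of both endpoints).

Occurrences land 7·i days after May 12, 2050 for i = 0, 1, 2, …
Jun 11, 2050 is 30 days after the start; 30 ÷ 7 = 4 remainder 2; since the remainder is 2, round up to i = 5. First occurrence in the window: #6 on Jun 16, 2050 (5×7 = 35 days in).
Sep 4, 2050 is 115 days after the start; 115 ÷ 7 = 16 remainder 3. Last occurrence in the window: #17 on Sep 1, 2050.
Occurrences #6 through #17: 12 in total.

12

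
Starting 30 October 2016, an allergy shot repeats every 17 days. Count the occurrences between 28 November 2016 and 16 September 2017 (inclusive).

Occurrences land 17·i days after 30 October 2016 for i = 0, 1, 2, …
28 November 2016 is 29 days after the start; 29 ÷ 17 = 1 remainder 12; since the remainder is 12, round up to i = 2. First occurrence in the window: #3 on 3 December 2016 (2×17 = 34 days in).
16 September 2017 is 321 days after the start; 321 ÷ 17 = 18 remainder 15. Last occurrence in the window: #19 on 1 September 2017.
Occurrences #3 through #19: 17 in total.

17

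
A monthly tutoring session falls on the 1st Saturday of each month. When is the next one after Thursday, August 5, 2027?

August 2027 starts on a Sunday, so its 1st Saturday is August 7, 2027 (6 days in).
August 7, 2027 is after August 5, 2027, so that is the next one.

August 7, 2027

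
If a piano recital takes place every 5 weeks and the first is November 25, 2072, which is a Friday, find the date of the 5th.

April 14, 2073

The 5th occurrence is 4 intervals after the first: 4 × 35 = 140 days after November 25, 2072.
November has 30 days — 5 days to the end of November leaves 135.
December has 31 days (104 left).
January has 31 days (73 left).
February has 28 days (45 left).
March has 31 days (14 left).
14 days into April → April 14, 2073.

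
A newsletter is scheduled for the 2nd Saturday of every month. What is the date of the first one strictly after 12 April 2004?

April 2004 starts on a Thursday; its first Saturday is the 3rd, so the 2nd Saturday is the 10th — 10 April 2004.
That is not after 12 April 2004, so look at May 2004.
May 2004 starts on a Saturday; its first Saturday is the 1st, so the 2nd Saturday is the 8th — 8 May 2004.

8 May 2004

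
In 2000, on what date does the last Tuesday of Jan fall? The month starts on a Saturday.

Jan 25, 2000

Jan 2000 begins on a Saturday, so the first Tuesday is Jan 4 (3 days later).
Jan 2000 has 31 days. Adding weeks: 4, 11, 18, 25 — the last one ≤ 31 is the 25th.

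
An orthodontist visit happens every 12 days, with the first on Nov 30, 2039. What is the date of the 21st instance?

Jul 27, 2040

The 21st occurrence is 20 intervals after the first: 20 × 12 = 240 days after Nov 30, 2039.
Nov has 30 days — 0 days to the end of Nov leaves 240.
Dec has 31 days (209 left).
Jan has 31 days (178 left).
Feb has 29 days (149 left).
Mar has 31 days (118 left).
Apr has 30 days (88 left).
May has 31 days (57 left).
Jun has 30 days (27 left).
27 days into Jul → Jul 27, 2040.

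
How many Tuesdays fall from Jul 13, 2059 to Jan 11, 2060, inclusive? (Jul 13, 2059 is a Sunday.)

26

Jul 13, 2059 is a Sunday; the first Tuesday on or after it is Jul 15, 2059 (2 days later).
From Jul 15, 2059 to Jan 11, 2060: 16 + 31 + 30 + 31 + 30 + 31 + 11 = 180 days (rest of Jul, Aug, Sep, Oct, Nov, Dec, Jan).
180 ÷ 7 = 25 full weeks with remainder 5, so 25 more Tuesdays after the first → 26.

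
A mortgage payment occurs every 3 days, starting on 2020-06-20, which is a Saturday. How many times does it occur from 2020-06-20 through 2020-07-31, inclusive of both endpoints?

Occurrences land 3·i days after 2020-06-20 for i = 0, 1, 2, …
The window opens on the start date, so the first occurrence inside is #1 on 2020-06-20.
2020-07-31 is 41 days after the start; 41 ÷ 3 = 13 remainder 2. Last occurrence in the window: #14 on 2020-07-29.
Occurrences #1 through #14: 14 in total.

14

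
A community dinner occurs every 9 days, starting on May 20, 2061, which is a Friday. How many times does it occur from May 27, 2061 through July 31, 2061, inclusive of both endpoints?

Occurrences land 9·i days after May 20, 2061 for i = 0, 1, 2, …
May 27, 2061 is 7 days after the start; 7 ÷ 9 = 0 remainder 7; since the remainder is 7, round up to i = 1. First occurrence in the window: #2 on May 29, 2061 (1×9 = 9 days in).
July 31, 2061 is 72 days after the start; 72 ÷ 9 = 8 remainder 0. Last occurrence in the window: #9 on July 31, 2061.
Occurrences #2 through #9: 8 in total.

8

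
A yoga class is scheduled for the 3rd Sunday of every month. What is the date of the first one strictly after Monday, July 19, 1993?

August 15, 1993

July 1993 starts on a Thursday; its first Sunday is the 4th, so the 3rd Sunday is the 18th — July 18, 1993.
That is not after July 19, 1993, so look at August 1993.
August 1993 starts on a Sunday; its first Sunday is the 1st, so the 3rd Sunday is the 15th — August 15, 1993.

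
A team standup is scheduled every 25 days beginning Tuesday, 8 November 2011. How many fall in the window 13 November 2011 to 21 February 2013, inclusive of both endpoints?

18

Occurrences land 25·i days after 8 November 2011 for i = 0, 1, 2, …
13 November 2011 is 5 days after the start; 5 ÷ 25 = 0 remainder 5; since the remainder is 5, round up to i = 1. First occurrence in the window: #2 on 3 December 2011 (1×25 = 25 days in).
21 February 2013 is 471 days after the start; 471 ÷ 25 = 18 remainder 21. Last occurrence in the window: #19 on 31 January 2013.
Occurrences #2 through #19: 18 in total.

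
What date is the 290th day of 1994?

January has 31 days (290 − 31 = 259 remain).
February has 28 days (259 − 28 = 231 remain).
March has 31 days (231 − 31 = 200 remain).
April has 30 days (200 − 30 = 170 remain).
May has 31 days (170 − 31 = 139 remain).
June has 30 days (139 − 30 = 109 remain).
July has 31 days (109 − 31 = 78 remain).
August has 31 days (78 − 31 = 47 remain).
September has 30 days (47 − 30 = 17 remain).
17 into October → October 17.

1994-10-17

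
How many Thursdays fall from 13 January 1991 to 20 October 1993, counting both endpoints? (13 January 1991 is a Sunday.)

144

13 January 1991 is a Sunday; the first Thursday on or after it is 17 January 1991 (4 days later).
From 17 January 1991 to 20 October 1993: 348 + 366 + 293 = 1007 days (rest of 1991, 1992, to 20 October 1993 in 1993).
1007 ÷ 7 = 143 full weeks with remainder 6, so 143 more Thursdays after the first → 144.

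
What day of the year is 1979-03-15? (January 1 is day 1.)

74

Days in months before March: 31 + 28 = 59.
Plus 15 days into March → day 74.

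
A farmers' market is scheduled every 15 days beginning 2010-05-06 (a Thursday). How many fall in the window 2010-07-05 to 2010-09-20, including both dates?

6

Occurrences land 15·i days after 2010-05-06 for i = 0, 1, 2, …
2010-07-05 is 60 days after the start; 60 ÷ 15 = 4 remainder 0. First occurrence in the window: #5 on 2010-07-05 (4×15 = 60 days in).
2010-09-20 is 137 days after the start; 137 ÷ 15 = 9 remainder 2. Last occurrence in the window: #10 on 2010-09-18.
Occurrences #5 through #10: 6 in total.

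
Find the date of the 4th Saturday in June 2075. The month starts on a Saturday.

2075-06-22

June 2075 begins on a Saturday, so the first Saturday is June 1.
The 4th Saturday is 3 weeks later: 1 + 21 = 22.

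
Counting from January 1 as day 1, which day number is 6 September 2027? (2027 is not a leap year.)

Days in months before September: 31 + 28 + 31 + 30 + 31 + 30 + 31 + 31 = 243.
Plus 6 days into September → day 249.

249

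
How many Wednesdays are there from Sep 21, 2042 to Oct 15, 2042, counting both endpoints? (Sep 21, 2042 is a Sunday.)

Sep 21, 2042 is a Sunday; the first Wednesday on or after it is Sep 24, 2042 (3 days later).
From Sep 24, 2042 to Oct 15, 2042: 6 + 15 = 21 days (rest of Sep, Oct).
21 ÷ 7 = 3 full weeks with remainder 0, so 3 more Wednesdays after the first → 4.

4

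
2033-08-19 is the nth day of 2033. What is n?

231

Days in months before August: 31 + 28 + 31 + 30 + 31 + 30 + 31 = 212.
Plus 19 days into August → day 231.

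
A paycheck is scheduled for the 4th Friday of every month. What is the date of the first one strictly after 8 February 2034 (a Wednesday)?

February 2034 starts on a Wednesday; its first Friday is the 3rd, so the 4th Friday is the 24th — 24 February 2034.
24 February 2034 is after 8 February 2034, so that is the next one.

24 February 2034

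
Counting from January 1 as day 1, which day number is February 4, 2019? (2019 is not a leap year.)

35

Days in months before February: 31 = 31.
Plus 4 days into February → day 35.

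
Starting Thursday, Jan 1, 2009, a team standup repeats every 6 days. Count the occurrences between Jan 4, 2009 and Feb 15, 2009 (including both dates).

7

Occurrences land 6·i days after Jan 1, 2009 for i = 0, 1, 2, …
Jan 4, 2009 is 3 days after the start; 3 ÷ 6 = 0 remainder 3; since the remainder is 3, round up to i = 1. First occurrence in the window: #2 on Jan 7, 2009 (1×6 = 6 days in).
Feb 15, 2009 is 45 days after the start; 45 ÷ 6 = 7 remainder 3. Last occurrence in the window: #8 on Feb 12, 2009.
Occurrences #2 through #8: 7 in total.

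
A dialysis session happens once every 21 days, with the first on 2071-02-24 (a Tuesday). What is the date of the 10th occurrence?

2071-09-01

The 10th occurrence is 9 intervals after the first: 9 × 21 = 189 days after 2071-02-24.
February has 28 days — 4 days to the end of February leaves 185.
March has 31 days (154 left).
April has 30 days (124 left).
May has 31 days (93 left).
June has 30 days (63 left).
July has 31 days (32 left).
August has 31 days (1 left).
1 day into September → 2071-09-01.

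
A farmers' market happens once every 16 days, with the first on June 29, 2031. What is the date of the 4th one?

The 4th occurrence is 3 intervals after the first: 3 × 16 = 48 days after June 29, 2031.
June has 30 days — 1 day to the end of June leaves 47.
July has 31 days (16 left).
16 days into August → August 16, 2031.

August 16, 2031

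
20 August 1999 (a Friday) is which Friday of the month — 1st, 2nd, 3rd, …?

3rd

Day 20 falls in week ⌈20/7⌉ of the month.
Days 1–7 hold the 1st Friday, 8–14 the 2nd, 15–21 the 3rd, 22–28 the 4th, 29–31 the 5th.
20 is in the range for the 3rd.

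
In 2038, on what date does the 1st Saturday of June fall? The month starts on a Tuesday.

June 2038 begins on a Tuesday, so the first Saturday is June 5 (4 days later).

2038-06-05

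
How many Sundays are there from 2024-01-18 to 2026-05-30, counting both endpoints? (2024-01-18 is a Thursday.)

123

2024-01-18 is a Thursday; the first Sunday on or after it is 2024-01-21 (3 days later).
From 2024-01-21 to 2026-05-30: 345 + 365 + 150 = 860 days (rest of 2024, 2025, to 2026-05-30 in 2026).
860 ÷ 7 = 122 full weeks with remainder 6, so 122 more Sundays after the first → 123.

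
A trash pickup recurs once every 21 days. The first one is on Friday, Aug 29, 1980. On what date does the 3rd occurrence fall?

The 3rd occurrence is 2 intervals after the first: 2 × 21 = 42 days after Aug 29, 1980.
Aug has 31 days — 2 days to the end of Aug leaves 40.
Sep has 30 days (10 left).
10 days into Oct → Oct 10, 1980.

Oct 10, 1980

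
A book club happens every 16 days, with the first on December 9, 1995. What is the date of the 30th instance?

March 17, 1997

The 30th occurrence is 29 intervals after the first: 29 × 16 = 464 days after December 9, 1995.
December has 31 days — 22 days to the end of December leaves 442.
1996 has 366 days (76 left).
January has 31 days (45 left).
February has 28 days (17 left).
17 days into March → March 17, 1997.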